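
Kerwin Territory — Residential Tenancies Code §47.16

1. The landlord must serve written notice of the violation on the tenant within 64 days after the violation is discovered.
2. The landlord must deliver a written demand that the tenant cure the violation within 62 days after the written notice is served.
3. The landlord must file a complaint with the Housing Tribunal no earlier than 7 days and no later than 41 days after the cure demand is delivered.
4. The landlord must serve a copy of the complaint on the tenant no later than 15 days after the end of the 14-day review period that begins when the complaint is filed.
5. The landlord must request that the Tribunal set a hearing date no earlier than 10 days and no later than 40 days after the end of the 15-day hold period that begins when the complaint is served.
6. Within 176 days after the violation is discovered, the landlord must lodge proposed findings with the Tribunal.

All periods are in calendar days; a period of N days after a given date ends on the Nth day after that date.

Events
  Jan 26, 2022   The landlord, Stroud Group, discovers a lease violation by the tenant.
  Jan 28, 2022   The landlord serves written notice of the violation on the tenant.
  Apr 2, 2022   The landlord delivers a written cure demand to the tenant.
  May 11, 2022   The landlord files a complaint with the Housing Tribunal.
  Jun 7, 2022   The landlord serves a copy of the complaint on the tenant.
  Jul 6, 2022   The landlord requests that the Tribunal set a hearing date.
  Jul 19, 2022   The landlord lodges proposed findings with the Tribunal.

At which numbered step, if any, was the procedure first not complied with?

Step 1: 64 days after Jan 26, 2022 (when the violation is discovered) is Mar 31, 2022; Jan 28, 2022 is within that limit.
Step 2: 62 days after Jan 28, 2022 (when the written notice is served) is Mar 31, 2022; Apr 2, 2022 misses that deadline by 2 days.
The analysis stops there.

Step 2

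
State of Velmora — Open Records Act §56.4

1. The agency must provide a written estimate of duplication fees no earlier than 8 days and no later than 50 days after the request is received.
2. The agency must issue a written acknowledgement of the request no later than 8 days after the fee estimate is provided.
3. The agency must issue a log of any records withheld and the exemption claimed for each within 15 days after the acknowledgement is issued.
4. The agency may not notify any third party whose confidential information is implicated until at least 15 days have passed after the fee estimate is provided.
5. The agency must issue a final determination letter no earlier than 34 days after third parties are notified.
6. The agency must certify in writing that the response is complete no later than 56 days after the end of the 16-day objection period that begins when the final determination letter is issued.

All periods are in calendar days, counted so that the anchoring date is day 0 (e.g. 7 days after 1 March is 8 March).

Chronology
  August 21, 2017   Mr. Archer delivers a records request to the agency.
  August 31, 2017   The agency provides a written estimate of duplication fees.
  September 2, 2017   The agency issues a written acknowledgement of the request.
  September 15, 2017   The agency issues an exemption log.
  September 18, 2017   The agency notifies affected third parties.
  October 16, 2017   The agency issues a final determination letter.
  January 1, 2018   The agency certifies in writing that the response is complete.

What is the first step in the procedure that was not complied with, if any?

Step 5

Step 1: the window is 8–50 days after August 21, 2017 (when the request is received), so August 29, 2017 through October 10, 2017; August 31, 2017 falls inside that range.
Step 2: 8 days after August 31, 2017 (when the fee estimate is provided) is September 8, 2017; done September 2, 2017 — timely.
Step 3: 15 days after September 2, 2017 (when the acknowledgement is issued) is September 17, 2017; September 15, 2017 is within that limit.
Step 4: the earliest permitted date is 15 days after August 31, 2017 (when the fee estimate is provided), i.e. September 15, 2017; done September 18, 2017, after the minimum wait.
Step 5: the earliest permitted date is 34 days after September 18, 2017 (when third parties are notified), i.e. October 22, 2017; October 16, 2017 is 6 days before the earliest permitted date.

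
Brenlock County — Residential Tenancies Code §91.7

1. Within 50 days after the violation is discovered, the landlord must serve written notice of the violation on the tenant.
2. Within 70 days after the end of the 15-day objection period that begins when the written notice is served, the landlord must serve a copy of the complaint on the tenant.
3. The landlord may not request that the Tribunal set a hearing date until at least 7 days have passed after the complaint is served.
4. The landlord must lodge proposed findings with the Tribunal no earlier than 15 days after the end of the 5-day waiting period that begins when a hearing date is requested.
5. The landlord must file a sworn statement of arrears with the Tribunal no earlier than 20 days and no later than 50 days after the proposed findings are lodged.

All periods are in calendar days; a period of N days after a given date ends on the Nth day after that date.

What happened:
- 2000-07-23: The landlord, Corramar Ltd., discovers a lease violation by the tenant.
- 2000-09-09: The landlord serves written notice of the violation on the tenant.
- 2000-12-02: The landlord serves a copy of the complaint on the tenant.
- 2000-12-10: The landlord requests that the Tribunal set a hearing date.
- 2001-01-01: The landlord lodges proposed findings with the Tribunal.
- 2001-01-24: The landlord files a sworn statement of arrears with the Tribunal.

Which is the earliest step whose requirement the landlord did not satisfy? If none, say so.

None — every step was satisfied

(1) due by 2000-07-23 + 50 days = 2000-09-11; completed 2000-09-09, before the deadline.
(2) due by 2000-09-24 + 70 days = 2000-12-03; completed 2000-12-02, before the deadline.
(3) permitted from 2000-12-02 + 7 days = 2000-12-09 onward; 2000-12-10 is on or after that date.
(4) permitted from 2000-12-15 + 15 days = 2000-12-30 onward; done 2001-01-01, after the minimum wait.
(5) the permitted window runs from 2001-01-01 + 20 = 2001-01-21 to 2001-01-01 + 50 = 2001-02-20; done 2001-01-24 — within the window.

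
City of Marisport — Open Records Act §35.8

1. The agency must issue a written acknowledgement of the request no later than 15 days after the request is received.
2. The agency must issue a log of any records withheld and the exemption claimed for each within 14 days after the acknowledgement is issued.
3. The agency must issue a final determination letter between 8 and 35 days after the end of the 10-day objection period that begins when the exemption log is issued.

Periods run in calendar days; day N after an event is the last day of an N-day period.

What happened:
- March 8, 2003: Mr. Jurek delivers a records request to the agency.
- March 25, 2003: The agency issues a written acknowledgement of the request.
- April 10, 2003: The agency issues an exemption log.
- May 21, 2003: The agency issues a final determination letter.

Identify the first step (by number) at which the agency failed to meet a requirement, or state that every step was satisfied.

Step 1

Step 1 — counting 15 days from March 8, 2003 (when the request is received) gives a deadline of March 23, 2003; March 25, 2003 misses that deadline by 2 days.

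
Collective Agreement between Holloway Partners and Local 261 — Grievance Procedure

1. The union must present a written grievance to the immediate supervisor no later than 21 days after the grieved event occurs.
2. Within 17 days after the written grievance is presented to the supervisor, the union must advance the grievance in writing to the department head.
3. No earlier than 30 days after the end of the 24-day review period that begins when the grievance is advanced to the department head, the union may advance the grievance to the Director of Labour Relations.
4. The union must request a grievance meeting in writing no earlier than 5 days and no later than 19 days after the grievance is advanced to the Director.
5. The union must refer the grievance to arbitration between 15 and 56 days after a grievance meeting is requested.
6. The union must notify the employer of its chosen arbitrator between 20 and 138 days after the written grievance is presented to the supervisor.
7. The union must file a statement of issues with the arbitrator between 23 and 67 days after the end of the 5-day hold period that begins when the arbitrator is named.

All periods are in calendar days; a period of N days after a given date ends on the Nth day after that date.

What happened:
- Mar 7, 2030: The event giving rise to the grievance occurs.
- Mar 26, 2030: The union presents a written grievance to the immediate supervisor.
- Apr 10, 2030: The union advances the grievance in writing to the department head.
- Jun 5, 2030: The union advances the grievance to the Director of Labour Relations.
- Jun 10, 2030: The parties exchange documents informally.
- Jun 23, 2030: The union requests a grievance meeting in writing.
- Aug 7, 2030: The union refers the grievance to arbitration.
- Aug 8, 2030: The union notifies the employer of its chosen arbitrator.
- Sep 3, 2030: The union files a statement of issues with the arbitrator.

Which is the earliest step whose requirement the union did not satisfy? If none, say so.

Step 7

Step 1: 21 days after Mar 7, 2030 (when the grieved event occurs) is Mar 28, 2030; done Mar 26, 2030 — timely.
Step 2: 17 days after Mar 26, 2030 (when the written grievance is presented to the supervisor) is Apr 12, 2030; completed Apr 10, 2030, before the deadline.
Step 3: the earliest permitted date is 30 days after May 4, 2030 (end of the 24-day review period, which began when the grievance is advanced to the department head on Apr 10, 2030), i.e. Jun 3, 2030; done Jun 5, 2030 — permitted.
Step 4: the window is 5–19 days after Jun 5, 2030 (when the grievance is advanced to the Director), so Jun 10, 2030 through Jun 24, 2030; done Jun 23, 2030 — within the window.
Step 5: the window is 15–56 days after Jun 23, 2030 (when a grievance meeting is requested), so Jul 8, 2030 through Aug 18, 2030; Aug 7, 2030 falls inside that range.
Step 6: the window is 20–138 days after Mar 26, 2030 (when the written grievance is presented to the supervisor), so Apr 15, 2030 through Aug 11, 2030; done Aug 8, 2030 — within the window.
Step 7: the window is 23–67 days after Aug 13, 2030 (end of the 5-day hold period, which began when the arbitrator is named on Aug 8, 2030), so Sep 5, 2030 through Oct 19, 2030; done Sep 3, 2030 — 2 days before the window opened.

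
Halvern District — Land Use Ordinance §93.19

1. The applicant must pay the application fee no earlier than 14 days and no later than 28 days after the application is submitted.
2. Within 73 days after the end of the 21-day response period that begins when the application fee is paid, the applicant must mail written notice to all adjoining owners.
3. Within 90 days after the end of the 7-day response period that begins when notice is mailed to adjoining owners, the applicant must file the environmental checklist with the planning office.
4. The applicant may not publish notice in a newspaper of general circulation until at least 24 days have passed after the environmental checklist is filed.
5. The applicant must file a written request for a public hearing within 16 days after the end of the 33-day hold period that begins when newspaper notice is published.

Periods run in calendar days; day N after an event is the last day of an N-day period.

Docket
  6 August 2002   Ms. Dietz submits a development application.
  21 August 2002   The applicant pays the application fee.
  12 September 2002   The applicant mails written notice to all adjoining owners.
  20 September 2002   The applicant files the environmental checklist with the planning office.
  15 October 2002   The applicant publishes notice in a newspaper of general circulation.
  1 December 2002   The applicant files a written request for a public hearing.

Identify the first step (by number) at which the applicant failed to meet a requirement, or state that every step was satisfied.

None — every step was satisfied

Step 1: the window is 14–28 days after 6 August 2002 (when the application is submitted), so 20 August 2002 through 3 September 2002; done 21 August 2002 — within the window.
Step 2: 73 days after 11 September 2002 (end of the 21-day response period, which began when the application fee is paid on 21 August 2002) is 23 November 2002; completed 12 September 2002, before the deadline.
Step 3: 90 days after 19 September 2002 (end of the 7-day response period, which began when notice is mailed to adjoining owners on 12 September 2002) is 18 December 2002; completed 20 September 2002, before the deadline.
Step 4: the earliest permitted date is 24 days after 20 September 2002 (when the environmental checklist is filed), i.e. 14 October 2002; 15 October 2002 is on or after that date.
Step 5: 16 days after 17 November 2002 (end of the 33-day hold period, which began when newspaper notice is published on 15 October 2002) is 3 December 2002; completed 1 December 2002, before the deadline.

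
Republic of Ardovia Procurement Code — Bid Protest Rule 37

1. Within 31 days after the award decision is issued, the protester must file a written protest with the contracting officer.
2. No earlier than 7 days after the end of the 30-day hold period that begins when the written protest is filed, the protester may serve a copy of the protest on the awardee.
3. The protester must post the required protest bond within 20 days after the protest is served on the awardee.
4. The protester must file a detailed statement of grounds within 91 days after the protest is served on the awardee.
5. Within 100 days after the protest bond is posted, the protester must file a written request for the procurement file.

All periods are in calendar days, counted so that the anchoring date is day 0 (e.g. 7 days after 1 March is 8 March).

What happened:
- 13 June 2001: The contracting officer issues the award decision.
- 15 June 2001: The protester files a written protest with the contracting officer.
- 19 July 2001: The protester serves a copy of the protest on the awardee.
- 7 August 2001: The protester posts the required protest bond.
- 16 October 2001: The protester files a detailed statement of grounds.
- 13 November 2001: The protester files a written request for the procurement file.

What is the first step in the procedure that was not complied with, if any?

Step 2

(1) due by 13 June 2001 + 31 days = 14 July 2001; 15 June 2001 is within that limit.
(2) permitted from 15 July 2001 + 7 days = 22 July 2001 onward; 19 July 2001 is 3 days before the earliest permitted date.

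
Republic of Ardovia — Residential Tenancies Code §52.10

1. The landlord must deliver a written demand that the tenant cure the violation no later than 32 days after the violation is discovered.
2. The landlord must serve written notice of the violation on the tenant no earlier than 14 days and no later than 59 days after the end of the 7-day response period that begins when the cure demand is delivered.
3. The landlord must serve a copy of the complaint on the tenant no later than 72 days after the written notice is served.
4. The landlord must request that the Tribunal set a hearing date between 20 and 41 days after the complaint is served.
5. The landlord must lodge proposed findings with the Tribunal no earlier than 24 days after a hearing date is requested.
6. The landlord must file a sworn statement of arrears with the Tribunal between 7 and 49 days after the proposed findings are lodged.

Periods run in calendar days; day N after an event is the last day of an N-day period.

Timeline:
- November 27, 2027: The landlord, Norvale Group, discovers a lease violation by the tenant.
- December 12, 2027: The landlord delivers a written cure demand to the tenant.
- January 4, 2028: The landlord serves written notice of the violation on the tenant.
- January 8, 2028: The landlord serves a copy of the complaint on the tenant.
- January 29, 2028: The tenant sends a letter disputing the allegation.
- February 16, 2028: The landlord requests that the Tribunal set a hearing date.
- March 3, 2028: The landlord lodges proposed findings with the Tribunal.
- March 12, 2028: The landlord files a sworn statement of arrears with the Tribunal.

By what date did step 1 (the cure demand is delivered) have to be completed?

December 29, 2027

Step 1 runs from November 27, 2027, when the violation is discovered. 32 days after November 27, 2027 is December 29, 2027.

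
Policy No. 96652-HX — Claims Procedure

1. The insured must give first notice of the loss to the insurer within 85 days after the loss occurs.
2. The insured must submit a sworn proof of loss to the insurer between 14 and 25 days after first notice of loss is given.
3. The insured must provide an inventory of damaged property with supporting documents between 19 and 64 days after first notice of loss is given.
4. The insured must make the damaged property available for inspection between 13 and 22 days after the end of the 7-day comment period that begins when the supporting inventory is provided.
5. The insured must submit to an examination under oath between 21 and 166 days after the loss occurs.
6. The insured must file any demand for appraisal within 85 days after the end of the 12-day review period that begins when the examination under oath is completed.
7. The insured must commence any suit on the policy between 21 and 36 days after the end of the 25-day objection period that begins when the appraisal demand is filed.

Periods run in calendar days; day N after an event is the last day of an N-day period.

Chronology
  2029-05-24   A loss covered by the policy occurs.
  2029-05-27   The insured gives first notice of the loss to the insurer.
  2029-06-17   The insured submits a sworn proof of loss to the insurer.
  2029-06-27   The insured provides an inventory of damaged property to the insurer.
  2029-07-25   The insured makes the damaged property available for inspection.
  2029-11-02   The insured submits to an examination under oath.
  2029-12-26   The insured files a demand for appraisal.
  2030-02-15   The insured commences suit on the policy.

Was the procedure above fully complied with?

Yes

(1) due by 2029-05-24 + 85 days = 2029-08-17; 2029-05-27 is within that limit.
(2) the permitted window runs from 2029-05-27 + 14 = 2029-06-10 to 2029-05-27 + 25 = 2029-06-21; done 2029-06-17, which is between those dates.
(3) the permitted window runs from 2029-05-27 + 19 = 2029-06-15 to 2029-05-27 + 64 = 2029-07-30; done 2029-06-27, which is between those dates.
(4) the permitted window runs from 2029-07-04 + 13 = 2029-07-17 to 2029-07-04 + 22 = 2029-07-26; done 2029-07-25, which is between those dates.
(5) the permitted window runs from 2029-05-24 + 21 = 2029-06-14 to 2029-05-24 + 166 = 2029-11-06; done 2029-11-02, which is between those dates.
(6) due by 2029-11-14 + 85 days = 2030-02-07; 2029-12-26 is within that limit.
(7) the permitted window runs from 2030-01-20 + 21 = 2030-02-10 to 2030-01-20 + 36 = 2030-02-25; done 2030-02-15, which is between those dates.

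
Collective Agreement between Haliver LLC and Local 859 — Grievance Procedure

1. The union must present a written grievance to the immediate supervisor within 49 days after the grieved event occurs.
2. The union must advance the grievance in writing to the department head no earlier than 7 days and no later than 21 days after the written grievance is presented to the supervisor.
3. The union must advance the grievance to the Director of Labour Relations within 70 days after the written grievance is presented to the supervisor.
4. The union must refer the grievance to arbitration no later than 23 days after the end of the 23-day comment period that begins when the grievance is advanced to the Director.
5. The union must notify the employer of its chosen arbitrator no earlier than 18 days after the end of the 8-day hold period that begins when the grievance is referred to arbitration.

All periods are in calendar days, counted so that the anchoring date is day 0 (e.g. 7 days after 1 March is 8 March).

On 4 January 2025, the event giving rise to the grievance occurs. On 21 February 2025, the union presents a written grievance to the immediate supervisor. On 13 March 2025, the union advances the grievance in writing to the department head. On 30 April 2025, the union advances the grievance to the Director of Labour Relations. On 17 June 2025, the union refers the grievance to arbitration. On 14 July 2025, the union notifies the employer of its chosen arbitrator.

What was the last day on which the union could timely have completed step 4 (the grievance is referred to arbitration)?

15 June 2025

The grievance is advanced to the Director on 30 April 2025; the 23-day comment period therefore ends 23 May 2025, and step 4 runs from that date. 23 days after 23 May 2025 is 15 June 2025.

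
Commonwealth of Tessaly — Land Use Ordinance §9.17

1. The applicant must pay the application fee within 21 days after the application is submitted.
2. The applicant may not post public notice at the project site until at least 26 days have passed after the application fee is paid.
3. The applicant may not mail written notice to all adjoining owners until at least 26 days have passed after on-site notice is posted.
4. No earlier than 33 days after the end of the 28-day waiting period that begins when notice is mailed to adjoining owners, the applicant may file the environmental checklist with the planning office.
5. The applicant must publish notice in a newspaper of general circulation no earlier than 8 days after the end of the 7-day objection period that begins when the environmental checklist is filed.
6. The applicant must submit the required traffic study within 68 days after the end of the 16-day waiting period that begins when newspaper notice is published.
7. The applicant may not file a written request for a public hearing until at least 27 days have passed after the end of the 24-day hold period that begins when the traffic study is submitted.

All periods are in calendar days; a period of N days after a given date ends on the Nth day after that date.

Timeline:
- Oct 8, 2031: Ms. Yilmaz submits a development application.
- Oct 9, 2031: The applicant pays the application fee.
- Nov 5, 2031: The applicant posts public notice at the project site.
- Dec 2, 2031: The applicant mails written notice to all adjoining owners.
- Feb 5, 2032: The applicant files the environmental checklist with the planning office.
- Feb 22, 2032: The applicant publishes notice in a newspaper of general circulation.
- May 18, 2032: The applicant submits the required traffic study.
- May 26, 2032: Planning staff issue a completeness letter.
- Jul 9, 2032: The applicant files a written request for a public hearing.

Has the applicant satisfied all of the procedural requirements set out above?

No

Step 1 — counting 21 days from Oct 8, 2031 (when the application is submitted) gives a deadline of Oct 29, 2031; completed Oct 9, 2031, before the deadline.
Step 2 — must wait 26 days from Oct 9, 2031 (when the application fee is paid), so not before Nov 4, 2031; Nov 5, 2031 is on or after that date.
Step 3 — must wait 26 days from Nov 5, 2031 (when on-site notice is posted), so not before Dec 1, 2031; Dec 2, 2031 is on or after that date.
Step 4 — must wait 33 days from Dec 30, 2031 (end of the 28-day waiting period, which began when notice is mailed to adjoining owners on Dec 2, 2031), so not before Feb 1, 2032; done Feb 5, 2032, after the minimum wait.
Step 5 — must wait 8 days from Feb 12, 2032 (end of the 7-day objection period, which began when the environmental checklist is filed on Feb 5, 2032), so not before Feb 20, 2032; done Feb 22, 2032, after the minimum wait.
Step 6 — counting 68 days from Mar 9, 2032 (end of the 16-day waiting period, which began when newspaper notice is published on Feb 22, 2032) gives a deadline of May 16, 2032; not done until May 18, 2032, 2 days after the deadline.
Later steps need not be reached.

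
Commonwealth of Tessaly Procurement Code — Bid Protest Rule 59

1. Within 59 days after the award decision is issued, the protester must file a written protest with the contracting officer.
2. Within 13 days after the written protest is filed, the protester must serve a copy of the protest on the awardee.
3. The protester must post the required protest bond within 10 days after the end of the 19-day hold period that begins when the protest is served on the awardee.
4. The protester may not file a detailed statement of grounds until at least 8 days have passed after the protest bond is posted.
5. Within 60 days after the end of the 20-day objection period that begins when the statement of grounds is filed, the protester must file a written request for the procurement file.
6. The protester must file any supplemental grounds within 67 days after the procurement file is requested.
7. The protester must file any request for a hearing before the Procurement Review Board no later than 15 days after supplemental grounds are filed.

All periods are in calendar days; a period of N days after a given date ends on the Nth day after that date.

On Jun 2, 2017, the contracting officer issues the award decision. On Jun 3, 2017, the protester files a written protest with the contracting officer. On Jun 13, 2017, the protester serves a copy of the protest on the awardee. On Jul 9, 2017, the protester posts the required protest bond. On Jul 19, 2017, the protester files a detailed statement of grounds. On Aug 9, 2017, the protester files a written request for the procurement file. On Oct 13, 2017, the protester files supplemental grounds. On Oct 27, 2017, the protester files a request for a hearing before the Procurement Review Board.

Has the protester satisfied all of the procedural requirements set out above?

Yes

Step 1: 59 days after Jun 2, 2017 (when the award decision is issued) is Jul 31, 2017; completed Jun 3, 2017, before the deadline.
Step 2: 13 days after Jun 3, 2017 (when the written protest is filed) is Jun 16, 2017; done Jun 13, 2017 — timely.
Step 3: 10 days after Jul 2, 2017 (end of the 19-day hold period, which began when the protest is served on the awardee on Jun 13, 2017) is Jul 12, 2017; Jul 9, 2017 is within that limit.
Step 4: the earliest permitted date is 8 days after Jul 9, 2017 (when the protest bond is posted), i.e. Jul 17, 2017; done Jul 19, 2017, after the minimum wait.
Step 5: 60 days after Aug 8, 2017 (end of the 20-day objection period, which began when the statement of grounds is filed on Jul 19, 2017) is Oct 7, 2017; completed Aug 9, 2017, before the deadline.
Step 6: 67 days after Aug 9, 2017 (when the procurement file is requested) is Oct 15, 2017; done Oct 13, 2017 — timely.
Step 7: 15 days after Oct 13, 2017 (when supplemental grounds are filed) is Oct 28, 2017; Oct 27, 2017 is within that limit.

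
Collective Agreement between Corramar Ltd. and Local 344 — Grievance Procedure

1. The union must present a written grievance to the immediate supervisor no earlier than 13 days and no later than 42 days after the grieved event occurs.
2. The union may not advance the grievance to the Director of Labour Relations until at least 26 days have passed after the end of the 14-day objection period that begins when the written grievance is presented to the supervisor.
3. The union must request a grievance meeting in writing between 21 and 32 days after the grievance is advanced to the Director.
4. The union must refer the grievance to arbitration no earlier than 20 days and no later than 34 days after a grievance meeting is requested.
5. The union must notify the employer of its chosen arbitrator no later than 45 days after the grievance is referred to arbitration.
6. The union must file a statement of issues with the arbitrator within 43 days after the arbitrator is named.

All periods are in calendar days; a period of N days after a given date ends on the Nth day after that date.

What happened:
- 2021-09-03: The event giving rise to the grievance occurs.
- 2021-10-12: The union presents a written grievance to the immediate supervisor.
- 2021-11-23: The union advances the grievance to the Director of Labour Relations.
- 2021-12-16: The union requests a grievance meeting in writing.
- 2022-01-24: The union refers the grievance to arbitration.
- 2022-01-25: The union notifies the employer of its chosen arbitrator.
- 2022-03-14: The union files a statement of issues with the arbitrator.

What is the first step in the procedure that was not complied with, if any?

Step 4

(1) the permitted window runs from 2021-09-03 + 13 = 2021-09-16 to 2021-09-03 + 42 = 2021-10-15; done 2021-10-12 — within the window.
(2) permitted from 2021-10-26 + 26 days = 2021-11-21 onward; done 2021-11-23, after the minimum wait.
(3) the permitted window runs from 2021-11-23 + 21 = 2021-12-14 to 2021-11-23 + 32 = 2021-12-25; done 2021-12-16 — within the window.
(4) the permitted window runs from 2021-12-16 + 20 = 2022-01-05 to 2021-12-16 + 34 = 2022-01-19; done 2022-01-24 — 5 days after the window closed.
That is the first point of non-compliance.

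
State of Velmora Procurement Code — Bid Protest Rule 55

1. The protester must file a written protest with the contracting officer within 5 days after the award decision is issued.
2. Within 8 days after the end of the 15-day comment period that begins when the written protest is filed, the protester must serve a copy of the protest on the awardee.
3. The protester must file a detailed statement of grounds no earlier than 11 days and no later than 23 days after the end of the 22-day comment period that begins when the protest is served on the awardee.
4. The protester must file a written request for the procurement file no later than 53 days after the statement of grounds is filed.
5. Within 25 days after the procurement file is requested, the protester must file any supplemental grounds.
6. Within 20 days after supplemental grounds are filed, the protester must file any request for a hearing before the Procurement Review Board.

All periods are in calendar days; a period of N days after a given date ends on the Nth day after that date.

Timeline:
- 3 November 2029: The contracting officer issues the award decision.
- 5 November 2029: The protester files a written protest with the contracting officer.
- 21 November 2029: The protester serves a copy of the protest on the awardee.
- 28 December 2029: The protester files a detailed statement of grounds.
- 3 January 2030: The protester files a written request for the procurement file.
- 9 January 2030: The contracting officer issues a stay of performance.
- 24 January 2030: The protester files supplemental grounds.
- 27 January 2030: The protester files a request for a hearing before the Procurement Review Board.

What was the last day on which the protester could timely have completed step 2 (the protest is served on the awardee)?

28 November 2029

The written protest is filed on 5 November 2029; the 15-day comment period therefore ends 20 November 2029, and step 2 runs from that date. 8 days after 20 November 2029 is 28 November 2029.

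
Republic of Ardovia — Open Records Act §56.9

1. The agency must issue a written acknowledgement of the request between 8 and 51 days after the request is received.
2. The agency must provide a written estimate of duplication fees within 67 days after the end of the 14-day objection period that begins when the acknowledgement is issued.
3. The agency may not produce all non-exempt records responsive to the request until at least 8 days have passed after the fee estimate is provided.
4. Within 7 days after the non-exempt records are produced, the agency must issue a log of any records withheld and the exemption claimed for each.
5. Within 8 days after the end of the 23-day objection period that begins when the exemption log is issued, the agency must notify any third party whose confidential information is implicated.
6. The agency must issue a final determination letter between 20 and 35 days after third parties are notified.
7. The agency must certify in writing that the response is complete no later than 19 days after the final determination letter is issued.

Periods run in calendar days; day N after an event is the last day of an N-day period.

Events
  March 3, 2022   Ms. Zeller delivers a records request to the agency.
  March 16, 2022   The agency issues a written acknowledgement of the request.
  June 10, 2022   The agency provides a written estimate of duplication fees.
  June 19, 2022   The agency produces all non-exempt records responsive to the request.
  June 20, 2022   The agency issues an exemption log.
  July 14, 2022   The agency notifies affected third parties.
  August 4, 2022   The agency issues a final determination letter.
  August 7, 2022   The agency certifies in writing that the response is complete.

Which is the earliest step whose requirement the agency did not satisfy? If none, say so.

Step 2

(1) the permitted window runs from March 3, 2022 + 8 = March 11, 2022 to March 3, 2022 + 51 = April 23, 2022; March 16, 2022 falls inside that range.
(2) due by March 30, 2022 + 67 days = June 5, 2022; done June 10, 2022 — 5 days late.
No need to go further; step 2 was not satisfied.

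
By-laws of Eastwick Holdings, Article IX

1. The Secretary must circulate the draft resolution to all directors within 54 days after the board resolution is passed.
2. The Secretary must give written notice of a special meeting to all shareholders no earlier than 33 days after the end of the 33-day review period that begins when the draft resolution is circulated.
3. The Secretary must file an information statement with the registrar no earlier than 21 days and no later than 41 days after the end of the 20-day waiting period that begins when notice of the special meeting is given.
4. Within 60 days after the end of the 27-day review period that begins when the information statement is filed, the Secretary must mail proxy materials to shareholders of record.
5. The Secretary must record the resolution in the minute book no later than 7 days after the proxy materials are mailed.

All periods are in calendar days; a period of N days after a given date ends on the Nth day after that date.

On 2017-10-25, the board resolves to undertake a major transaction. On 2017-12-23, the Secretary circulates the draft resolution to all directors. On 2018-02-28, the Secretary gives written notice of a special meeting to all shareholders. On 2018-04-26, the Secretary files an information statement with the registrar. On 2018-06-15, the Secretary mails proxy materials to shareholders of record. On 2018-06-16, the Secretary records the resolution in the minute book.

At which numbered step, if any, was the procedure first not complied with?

Step 1 — counting 54 days from 2017-10-25 (when the board resolution is passed) gives a deadline of 2017-12-18; not done until 2017-12-23, 5 days after the deadline.
No need to go further; step 1 was not satisfied.

Step 1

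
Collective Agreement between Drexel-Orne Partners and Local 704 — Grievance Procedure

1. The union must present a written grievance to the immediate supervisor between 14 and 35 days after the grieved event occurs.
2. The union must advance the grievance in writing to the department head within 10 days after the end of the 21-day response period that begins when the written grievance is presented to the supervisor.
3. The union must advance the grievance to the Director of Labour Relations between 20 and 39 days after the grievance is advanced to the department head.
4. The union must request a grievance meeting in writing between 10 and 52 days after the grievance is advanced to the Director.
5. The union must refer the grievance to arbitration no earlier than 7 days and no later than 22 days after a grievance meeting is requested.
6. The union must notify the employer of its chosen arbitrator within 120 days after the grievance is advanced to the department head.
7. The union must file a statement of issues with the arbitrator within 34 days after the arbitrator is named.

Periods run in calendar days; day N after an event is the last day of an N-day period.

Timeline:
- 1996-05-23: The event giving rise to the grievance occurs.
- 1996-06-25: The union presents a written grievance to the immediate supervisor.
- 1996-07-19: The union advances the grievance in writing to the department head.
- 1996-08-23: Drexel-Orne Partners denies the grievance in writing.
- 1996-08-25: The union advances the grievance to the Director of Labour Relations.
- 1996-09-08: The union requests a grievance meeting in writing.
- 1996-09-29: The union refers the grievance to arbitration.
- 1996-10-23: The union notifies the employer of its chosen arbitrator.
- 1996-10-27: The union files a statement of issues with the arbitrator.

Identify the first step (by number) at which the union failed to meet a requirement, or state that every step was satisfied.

None — every step was satisfied

Step 1: the window is 14–35 days after 1996-05-23 (when the grieved event occurs), so 1996-06-06 through 1996-06-27; done 1996-06-25 — within the window.
Step 2: 10 days after 1996-07-16 (end of the 21-day response period, which began when the written grievance is presented to the supervisor on 1996-06-25) is 1996-07-26; completed 1996-07-19, before the deadline.
Step 3: the window is 20–39 days after 1996-07-19 (when the grievance is advanced to the department head), so 1996-08-08 through 1996-08-27; 1996-08-25 falls inside that range.
Step 4: the window is 10–52 days after 1996-08-25 (when the grievance is advanced to the Director), so 1996-09-04 through 1996-10-16; done 1996-09-08, which is between those dates.
Step 5: the window is 7–22 days after 1996-09-08 (when a grievance meeting is requested), so 1996-09-15 through 1996-09-30; done 1996-09-29 — within the window.
Step 6: 120 days after 1996-07-19 (when the grievance is advanced to the department head) is 1996-11-16; 1996-10-23 is within that limit.
Step 7: 34 days after 1996-10-23 (when the arbitrator is named) is 1996-11-26; 1996-10-27 is within that limit.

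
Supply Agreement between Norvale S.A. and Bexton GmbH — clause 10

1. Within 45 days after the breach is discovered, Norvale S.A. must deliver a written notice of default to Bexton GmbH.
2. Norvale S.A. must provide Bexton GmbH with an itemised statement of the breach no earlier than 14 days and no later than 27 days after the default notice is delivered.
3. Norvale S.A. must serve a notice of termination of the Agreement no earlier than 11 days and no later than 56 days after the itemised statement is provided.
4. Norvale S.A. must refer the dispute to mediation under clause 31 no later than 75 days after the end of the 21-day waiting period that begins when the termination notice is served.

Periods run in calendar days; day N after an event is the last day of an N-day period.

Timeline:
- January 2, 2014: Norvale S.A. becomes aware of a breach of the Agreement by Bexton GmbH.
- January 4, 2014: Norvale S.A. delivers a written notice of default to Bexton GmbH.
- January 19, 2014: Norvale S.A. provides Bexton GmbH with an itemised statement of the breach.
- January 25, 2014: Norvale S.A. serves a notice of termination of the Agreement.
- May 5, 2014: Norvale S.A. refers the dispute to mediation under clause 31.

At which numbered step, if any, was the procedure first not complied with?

Step 3

(1) due by January 2, 2014 + 45 days = February 16, 2014; completed January 4, 2014, before the deadline.
(2) the permitted window runs from January 4, 2014 + 14 = January 18, 2014 to January 4, 2014 + 27 = January 31, 2014; done January 19, 2014 — within the window.
(3) the permitted window runs from January 19, 2014 + 11 = January 30, 2014 to January 19, 2014 + 56 = March 16, 2014; January 25, 2014 is 5 days too early.
The procedure was therefore not followed at step 3.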